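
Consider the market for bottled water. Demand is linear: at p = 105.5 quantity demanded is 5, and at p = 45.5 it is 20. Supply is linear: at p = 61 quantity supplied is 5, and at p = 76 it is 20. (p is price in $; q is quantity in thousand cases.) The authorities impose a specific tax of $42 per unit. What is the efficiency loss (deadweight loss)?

$176.40 thousand

Demand slope = (45.5 − 105.5)/(20 − 5) = −4, so p = 125.5 − 4q.
Supply slope = (76 − 61)/(20 − 5) = 1, so p = 56 + q.
Competitive equilibrium: 125.5 − 4q = 56 + q → q* = 13.9, p* = 69.9.
With the tax, the buyer price exceeds the seller price by 42: (125.5 − 4q) − (56 + q) = 42 → q' = 5.5.
Δq = 13.9 − 5.5 = 8.4; the wedge equals the tax, 42.
Welfare loss = ½ × 8.4 × 42 = $176.40 thousand.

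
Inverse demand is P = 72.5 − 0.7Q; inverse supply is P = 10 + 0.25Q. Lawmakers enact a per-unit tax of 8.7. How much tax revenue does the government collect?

492.69

Competitive equilibrium: 72.5 − 0.7Q = 10 + 0.25Q → Q* = 65.7895, P* = 26.4474.
With the tax, the buyer price exceeds the seller price by 8.7: (72.5 − 0.7Q) − (10 + 0.25Q) = 8.7 → Q' = 56.6316.
Tax revenue = 8.7 × 56.6316 = 492.69.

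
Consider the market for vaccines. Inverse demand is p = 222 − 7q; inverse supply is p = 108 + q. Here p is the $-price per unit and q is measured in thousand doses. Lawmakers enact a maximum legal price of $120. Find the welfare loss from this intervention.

$20.25 thousand

Competitive equilibrium: 222 − 7q = 108 + q → q* = 14.25, p* = 122.25.
At the ceiling p = 120, quantity supplied = (120 − 108)/1 = 12.
Willingness to pay at q' = 12: 222 − 7·12 = 138.
Δq = 14.25 − 12 = 2.25; wedge = 138 − 120 = 18.
The triangle = ½ × 2.25 × 18 = $20.25 thousand.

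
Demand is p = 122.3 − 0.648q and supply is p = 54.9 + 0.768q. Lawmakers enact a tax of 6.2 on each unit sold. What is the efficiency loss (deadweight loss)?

Competitive equilibrium: 122.3 − 0.648q = 54.9 + 0.768q → q* = 47.5989, p* = 91.4559.
With the tax, the buyer price exceeds the seller price by 6.2: (122.3 − 0.648q) − (54.9 + 0.768q) = 6.2 → q' = 43.2203.
Δq = 47.5989 − 43.2203 = 4.3786; the wedge equals the tax, 6.2.
Deadweight loss = ½ × 4.3786 × 6.2 = 13.57.

13.57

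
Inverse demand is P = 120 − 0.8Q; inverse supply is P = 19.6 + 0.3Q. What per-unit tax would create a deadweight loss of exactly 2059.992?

Competitive equilibrium: 120 − 0.8Q = 19.6 + 0.3Q → Q* = 91.2727, P* = 46.9818.
A tax t gives ΔQ = t/1.1 and wedge t, so DWL = t²/2.2.
t²/2.2 = 2059.992 → t² = 4531.9824 → t = 67.32.

67.32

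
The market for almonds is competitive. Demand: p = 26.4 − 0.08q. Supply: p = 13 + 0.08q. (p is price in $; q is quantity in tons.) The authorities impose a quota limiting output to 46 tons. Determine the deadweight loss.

Competitive equilibrium: 26.4 − 0.08q = 13 + 0.08q → q* = 83.75, p* = 19.7.
At q = 46: demand price = 26.4 − 0.08·46 = 22.72; supply price = 13 + 0.08·46 = 16.68.
Δq = 83.75 − 46 = 37.75; wedge = 22.72 − 16.68 = 6.04.
DWL = ½ × 37.75 × 6.04 = $114.005.

$114.005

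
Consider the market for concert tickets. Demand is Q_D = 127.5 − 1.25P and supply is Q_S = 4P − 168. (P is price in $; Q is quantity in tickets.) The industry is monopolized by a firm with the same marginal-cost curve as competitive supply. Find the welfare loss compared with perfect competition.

$320.57

In inverse form: demand P = 102 − 0.8Q, supply P = 42 + 0.25Q.
Competitive equilibrium: 102 − 0.8Q = 42 + 0.25Q → Q* = 57.1429, P* = 56.2857.
Marginal revenue: MR = 102 − 1.6Q. Set MR = MC: 102 − 1.6Q = 42 + 0.25Q → Q_m = 32.4324.
Price P_m = 102 − 0.8·32.4324 = 76.0541; MC(Q_m) = 42 + 0.25·32.4324 = 50.1081.
Competitive Q* = 57.1429, so ΔQ = 24.7105; wedge = 76.0541 − 50.1081 = 25.946.
Deadweight loss = ½ × 24.7105 × 25.946 = $320.57.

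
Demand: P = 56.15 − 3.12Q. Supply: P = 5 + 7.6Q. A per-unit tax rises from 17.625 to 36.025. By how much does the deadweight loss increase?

46.04

Competitive equilibrium: 56.15 − 3.12Q = 5 + 7.6Q → Q* = 4.7715, P* = 41.2631.
For a per-unit tax t: ΔQ = t/10.72, so DWL = ½·t·(t/10.72) = t²/21.44.
At t = 17.625: DWL = 14.489. At t = 36.025: DWL = 60.532.
Increase = 60.532 − 14.489 = 46.04.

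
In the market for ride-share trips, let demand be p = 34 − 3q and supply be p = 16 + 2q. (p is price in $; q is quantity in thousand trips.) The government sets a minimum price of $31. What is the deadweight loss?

$16.90 thousand

Competitive equilibrium: 34 − 3q = 16 + 2q → q* = 3.6, p* = 23.2.
At the floor p = 31, quantity demanded = (34 − 31)/3 = 1.
Sellers' marginal cost at q' = 1: 16 + 2·1 = 18.
Δq = 3.6 − 1 = 2.6; wedge = 31 − 18 = 13.
DWL = ½ × 2.6 × 13 = $16.90 thousand.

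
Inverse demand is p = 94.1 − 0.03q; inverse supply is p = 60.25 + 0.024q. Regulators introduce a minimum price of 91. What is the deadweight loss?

Competitive equilibrium: 94.1 − 0.03q = 60.25 + 0.024q → q* = 626.85185, p* = 75.29444.
At the floor p = 91, quantity demanded = (94.1 − 91)/0.03 = 103.33333.
Sellers' marginal cost at q' = 103.33333: 60.25 + 0.024·103.33333 = 62.73.
Δq = 626.85185 − 103.33333 = 523.51852; wedge = 91 − 62.73 = 28.27.
Welfare loss = ½ × 523.51852 × 28.27 = 7399.93.

7399.93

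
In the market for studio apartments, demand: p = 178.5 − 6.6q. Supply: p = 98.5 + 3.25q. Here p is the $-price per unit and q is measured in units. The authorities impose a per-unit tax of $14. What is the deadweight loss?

Competitive equilibrium: 178.5 − 6.6q = 98.5 + 3.25q → q* = 8.1218, p* = 124.8959.
With the tax, the buyer price exceeds the seller price by 14: (178.5 − 6.6q) − (98.5 + 3.25q) = 14 → q' = 6.7005.
Δq = 8.1218 − 6.7005 = 1.4213; the wedge equals the tax, 14.
Deadweight loss = ½ × 1.4213 × 14 = $9.95.

$9.95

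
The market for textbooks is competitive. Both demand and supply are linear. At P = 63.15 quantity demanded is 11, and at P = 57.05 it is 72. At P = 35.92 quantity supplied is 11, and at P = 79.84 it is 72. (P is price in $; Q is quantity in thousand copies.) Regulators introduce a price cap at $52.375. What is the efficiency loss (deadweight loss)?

Demand slope = (57.05 − 63.15)/(72 − 11) = −0.1, so P = 64.25 − 0.1Q.
Supply slope = (79.84 − 35.92)/(72 − 11) = 0.72, so P = 28 + 0.72Q.
Competitive equilibrium: 64.25 − 0.1Q = 28 + 0.72Q → Q* = 44.2073, P* = 59.8293.
At the ceiling P = 52.375, quantity supplied = (52.375 − 28)/0.72 = 33.8542.
Willingness to pay at Q' = 33.8542: 64.25 − 0.1·33.8542 = 60.8646.
ΔQ = 44.2073 − 33.8542 = 10.3531; wedge = 60.8646 − 52.375 = 8.4896.
Welfare loss = ½ × 10.3531 × 8.4896 = $43.95 thousand.

$43.95 thousand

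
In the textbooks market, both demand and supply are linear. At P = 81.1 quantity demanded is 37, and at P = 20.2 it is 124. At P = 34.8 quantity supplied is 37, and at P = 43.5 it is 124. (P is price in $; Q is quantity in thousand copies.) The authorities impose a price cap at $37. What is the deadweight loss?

Demand slope = (20.2 − 81.1)/(124 − 37) = −0.7, so P = 107 − 0.7Q.
Supply slope = (43.5 − 34.8)/(124 − 37) = 0.1, so P = 31.1 + 0.1Q.
Competitive equilibrium: 107 − 0.7Q = 31.1 + 0.1Q → Q* = 94.875, P* = 40.5875.
At the ceiling P = 37, quantity supplied = (37 − 31.1)/0.1 = 59.
Willingness to pay at Q' = 59: 107 − 0.7·59 = 65.7.
ΔQ = 94.875 − 59 = 35.875; wedge = 65.7 − 37 = 28.7.
The triangle = ½ × 35.875 × 28.7 = $514.81 thousand.

$514.81 thousand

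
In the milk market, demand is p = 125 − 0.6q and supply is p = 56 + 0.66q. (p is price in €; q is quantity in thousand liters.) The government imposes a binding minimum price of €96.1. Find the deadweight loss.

Competitive equilibrium: 125 − 0.6q = 56 + 0.66q → q* = 54.7619, p* = 92.1429.
At the floor p = 96.1, quantity demanded = (125 − 96.1)/0.6 = 48.1667.
Sellers' marginal cost at q' = 48.1667: 56 + 0.66·48.1667 = 87.79.
Δq = 54.7619 − 48.1667 = 6.5952; wedge = 96.1 − 87.79 = 8.31.
Deadweight loss = ½ × 6.5952 × 8.31 = €27.40 thousand.

€27.40 thousand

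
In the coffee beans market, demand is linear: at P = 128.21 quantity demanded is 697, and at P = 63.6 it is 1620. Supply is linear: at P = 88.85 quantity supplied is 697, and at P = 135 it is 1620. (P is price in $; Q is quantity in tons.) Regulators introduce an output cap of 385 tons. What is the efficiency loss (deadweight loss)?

$24576

Demand slope = (63.6 − 128.21)/(1620 − 697) = −0.07, so P = 177 − 0.07Q.
Supply slope = (135 − 88.85)/(1620 − 697) = 0.05, so P = 54 + 0.05Q.
Competitive equilibrium: 177 − 0.07Q = 54 + 0.05Q → Q* = 1025, P* = 105.25.
At Q = 385: demand price = 177 − 0.07·385 = 150.05; supply price = 54 + 0.05·385 = 73.25.
ΔQ = 1025 − 385 = 640; wedge = 150.05 − 73.25 = 76.8.
The triangle = ½ × 640 × 76.8 = $24576.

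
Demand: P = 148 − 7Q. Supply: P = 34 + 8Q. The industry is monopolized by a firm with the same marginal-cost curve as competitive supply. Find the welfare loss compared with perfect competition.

43.86

Competitive equilibrium: 148 − 7Q = 34 + 8Q → Q* = 7.6, P* = 94.8.
Marginal revenue: MR = 148 − 14Q. Set MR = MC: 148 − 14Q = 34 + 8Q → Q_m = 5.1818.
Price P_m = 148 − 7·5.1818 = 111.7274; MC(Q_m) = 34 + 8·5.1818 = 75.4544.
Competitive Q* = 7.6, so ΔQ = 2.4182; wedge = 111.7274 − 75.4544 = 36.273.
Deadweight loss = ½ × 2.4182 × 36.273 = 43.86.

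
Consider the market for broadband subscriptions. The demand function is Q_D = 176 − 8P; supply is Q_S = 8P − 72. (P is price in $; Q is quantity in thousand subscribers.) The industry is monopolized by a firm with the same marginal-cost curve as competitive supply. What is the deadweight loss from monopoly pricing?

$37.56 thousand

In inverse form: demand P = 22 − 0.125Q, supply P = 9 + 0.125Q.
Competitive equilibrium: 22 − 0.125Q = 9 + 0.125Q → Q* = 52, P* = 15.5.
Marginal revenue: MR = 22 − 0.25Q. Set MR = MC: 22 − 0.25Q = 9 + 0.125Q → Q_m = 34.6667.
Price P_m = 22 − 0.125·34.6667 = 17.6667; MC(Q_m) = 9 + 0.125·34.6667 = 13.3333.
Competitive Q* = 52, so ΔQ = 17.3333; wedge = 17.6667 − 13.3333 = 4.3334.
Welfare loss = ½ × 17.3333 × 4.3334 = $37.56 thousand.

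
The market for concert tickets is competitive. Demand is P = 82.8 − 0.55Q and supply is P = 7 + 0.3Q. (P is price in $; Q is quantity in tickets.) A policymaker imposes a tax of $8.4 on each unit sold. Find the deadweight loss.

Competitive equilibrium: 82.8 − 0.55Q = 7 + 0.3Q → Q* = 89.1765, P* = 33.7529.
With the tax, the buyer price exceeds the seller price by 8.4: (82.8 − 0.55Q) − (7 + 0.3Q) = 8.4 → Q' = 79.2941.
ΔQ = 89.1765 − 79.2941 = 9.8824; the wedge equals the tax, 8.4.
DWL = ½ × 9.8824 × 8.4 = $41.51.

$41.51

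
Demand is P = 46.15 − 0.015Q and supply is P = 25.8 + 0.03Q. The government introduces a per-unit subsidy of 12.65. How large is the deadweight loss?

Competitive equilibrium: 46.15 − 0.015Q = 25.8 + 0.03Q → Q* = 452.2222, P* = 39.3667.
The subsidy lowers effective supply by 12.65: P = 13.15 + 0.03Q.
New quantity: 46.15 − 0.015Q = 13.15 + 0.03Q → Q' = 733.3333.
Overproduction ΔQ = 733.3333 − 452.2222 = 281.1111; wedge = subsidy = 12.65.
Welfare loss = ½ × 281.1111 × 12.65 = 1778.03.

1778.03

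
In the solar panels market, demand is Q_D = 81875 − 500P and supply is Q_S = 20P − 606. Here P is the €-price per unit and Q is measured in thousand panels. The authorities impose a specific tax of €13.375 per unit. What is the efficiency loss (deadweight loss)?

€1720.10 thousand

In inverse form: demand P = 163.75 − 0.002Q, supply P = 30.3 + 0.05Q.
Competitive equilibrium: 163.75 − 0.002Q = 30.3 + 0.05Q → Q* = 2566.3462, P* = 158.6173.
With the tax, the buyer price exceeds the seller price by 13.375: (163.75 − 0.002Q) − (30.3 + 0.05Q) = 13.375 → Q' = 2309.1346.
ΔQ = 2566.3462 − 2309.1346 = 257.2116; the wedge equals the tax, 13.375.
Deadweight loss = ½ × 257.2116 × 13.375 = €1720.10 thousand.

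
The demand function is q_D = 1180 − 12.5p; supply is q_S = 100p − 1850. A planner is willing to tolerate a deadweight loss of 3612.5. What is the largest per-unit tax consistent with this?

In inverse form: demand p = 94.4 − 0.08q, supply p = 18.5 + 0.01q.
Competitive equilibrium: 94.4 − 0.08q = 18.5 + 0.01q → q* = 843.3333, p* = 26.9333.
A tax t gives Δq = t/0.09 and wedge t, so DWL = t²/0.18.
t²/0.18 = 3612.5 → t² = 650.25 → t = 25.5.

25.5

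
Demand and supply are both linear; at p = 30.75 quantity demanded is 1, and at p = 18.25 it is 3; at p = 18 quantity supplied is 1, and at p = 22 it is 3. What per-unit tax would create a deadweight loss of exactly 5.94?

9.9

Demand slope = (18.25 − 30.75)/(3 − 1) = −6.25, so p = 37 − 6.25q.
Supply slope = (22 − 18)/(3 − 1) = 2, so p = 16 + 2q.
Competitive equilibrium: 37 − 6.25q = 16 + 2q → q* = 2.5455, p* = 21.0909.
A tax t gives Δq = t/8.25 and wedge t, so DWL = t²/16.5.
t²/16.5 = 5.94 → t² = 98.01 → t = 9.9.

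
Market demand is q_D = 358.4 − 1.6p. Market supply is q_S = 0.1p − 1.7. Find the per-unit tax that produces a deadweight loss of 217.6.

In inverse form: demand p = 224 − 0.625q, supply p = 17 + 10q.
Competitive equilibrium: 224 − 0.625q = 17 + 10q → q* = 19.4824, p* = 211.8235.
A tax t gives Δq = t/10.625 and wedge t, so DWL = t²/21.25.
t²/21.25 = 217.6 → t² = 4624 → t = 68.

68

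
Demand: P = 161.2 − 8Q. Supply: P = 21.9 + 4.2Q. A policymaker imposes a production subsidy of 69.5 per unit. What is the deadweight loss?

197.96

Competitive equilibrium: 161.2 − 8Q = 21.9 + 4.2Q → Q* = 11.418, P* = 69.8557.
The subsidy lowers effective supply by 69.5: P = 4.2Q − 47.6.
New quantity: 161.2 − 8Q = 4.2Q − 47.6 → Q' = 17.1148.
Overproduction ΔQ = 17.1148 − 11.418 = 5.6968; wedge = subsidy = 69.5.
Welfare loss = ½ × 5.6968 × 69.5 = 197.96.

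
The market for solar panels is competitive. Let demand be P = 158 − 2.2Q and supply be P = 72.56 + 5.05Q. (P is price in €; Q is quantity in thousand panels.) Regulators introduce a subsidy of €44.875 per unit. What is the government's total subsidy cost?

Competitive equilibrium: 158 − 2.2Q = 72.56 + 5.05Q → Q* = 11.78483, P* = 132.07338.
The subsidy lowers effective supply by 44.875: P = 27.685 + 5.05Q.
New quantity: 158 − 2.2Q = 27.685 + 5.05Q → Q' = 17.97448.
Total subsidy cost = 44.875 × 17.97448 = €806.60 thousand.

€806.60 thousand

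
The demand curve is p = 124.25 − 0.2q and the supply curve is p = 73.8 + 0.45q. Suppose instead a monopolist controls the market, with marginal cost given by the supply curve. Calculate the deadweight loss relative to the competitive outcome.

108.39

Competitive equilibrium: 124.25 − 0.2q = 73.8 + 0.45q → q* = 77.6154, p* = 108.7269.
Marginal revenue: MR = 124.25 − 0.4q. Set MR = MC: 124.25 − 0.4q = 73.8 + 0.45q → q_m = 59.3529.
Price p_m = 124.25 − 0.2·59.3529 = 112.3794; MC(q_m) = 73.8 + 0.45·59.3529 = 100.5088.
Competitive q* = 77.6154, so Δq = 18.2625; wedge = 112.3794 − 100.5088 = 11.8706.
Welfare loss = ½ × 18.2625 × 11.8706 = 108.39.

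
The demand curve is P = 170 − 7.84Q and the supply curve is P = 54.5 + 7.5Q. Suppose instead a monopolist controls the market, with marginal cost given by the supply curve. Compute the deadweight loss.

49.74

Competitive equilibrium: 170 − 7.84Q = 54.5 + 7.5Q → Q* = 7.5293, P* = 110.97.
Marginal revenue: MR = 170 − 15.68Q. Set MR = MC: 170 − 15.68Q = 54.5 + 7.5Q → Q_m = 4.9827.
Price P_m = 170 − 7.84·4.9827 = 130.9356; MC(Q_m) = 54.5 + 7.5·4.9827 = 91.8703.
Competitive Q* = 7.5293, so ΔQ = 2.5466; wedge = 130.9356 − 91.8703 = 39.0653.
Welfare loss = ½ × 2.5466 × 39.0653 = 49.74.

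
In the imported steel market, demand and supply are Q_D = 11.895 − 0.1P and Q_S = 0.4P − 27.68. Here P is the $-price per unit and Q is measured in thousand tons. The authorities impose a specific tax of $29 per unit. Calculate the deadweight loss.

In inverse form: demand P = 118.95 − 10Q, supply P = 69.2 + 2.5Q.
Competitive equilibrium: 118.95 − 10Q = 69.2 + 2.5Q → Q* = 3.98, P* = 79.15.
With the tax, the buyer price exceeds the seller price by 29: (118.95 − 10Q) − (69.2 + 2.5Q) = 29 → Q' = 1.66.
ΔQ = 3.98 − 1.66 = 2.32; the wedge equals the tax, 29.
Deadweight loss = ½ × 2.32 × 29 = $33.64 thousand.

$33.64 thousand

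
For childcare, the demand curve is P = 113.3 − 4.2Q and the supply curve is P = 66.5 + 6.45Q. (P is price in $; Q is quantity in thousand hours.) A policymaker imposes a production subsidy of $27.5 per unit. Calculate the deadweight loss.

Competitive equilibrium: 113.3 − 4.2Q = 66.5 + 6.45Q → Q* = 4.3944, P* = 94.8437.
The subsidy lowers effective supply by 27.5: P = 39 + 6.45Q.
New quantity: 113.3 − 4.2Q = 39 + 6.45Q → Q' = 6.9765.
Overproduction ΔQ = 6.9765 − 4.3944 = 2.5821; wedge = subsidy = 27.5.
The triangle = ½ × 2.5821 × 27.5 = $35.50 thousand.

$35.50 thousand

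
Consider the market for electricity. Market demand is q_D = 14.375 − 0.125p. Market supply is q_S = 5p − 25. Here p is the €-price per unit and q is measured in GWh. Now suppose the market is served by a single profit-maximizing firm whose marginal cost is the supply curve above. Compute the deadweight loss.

In inverse form: demand p = 115 − 8q, supply p = 5 + 0.2q.
Competitive equilibrium: 115 − 8q = 5 + 0.2q → q* = 13.4146341, p* = 7.6829268.
Marginal revenue: MR = 115 − 16q. Set MR = MC: 115 − 16q = 5 + 0.2q → q_m = 6.7901235.
Price p_m = 115 − 8·6.7901235 = 60.679012; MC(q_m) = 5 + 0.2·6.7901235 = 6.3580247.
Competitive q* = 13.4146341, so Δq = 6.6245106; wedge = 60.679012 − 6.3580247 = 54.3209873.
Deadweight loss = ½ × 6.6245106 × 54.3209873 = €179.92.

€179.92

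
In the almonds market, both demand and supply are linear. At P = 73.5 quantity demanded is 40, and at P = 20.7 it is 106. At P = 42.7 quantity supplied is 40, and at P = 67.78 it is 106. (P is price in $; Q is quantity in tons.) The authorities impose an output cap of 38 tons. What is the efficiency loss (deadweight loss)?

$465.93

Demand slope = (20.7 − 73.5)/(106 − 40) = −0.8, so P = 105.5 − 0.8Q.
Supply slope = (67.78 − 42.7)/(106 − 40) = 0.38, so P = 27.5 + 0.38Q.
Competitive equilibrium: 105.5 − 0.8Q = 27.5 + 0.38Q → Q* = 66.1017, P* = 52.6186.
At Q = 38: demand price = 105.5 − 0.8·38 = 75.1; supply price = 27.5 + 0.38·38 = 41.94.
ΔQ = 66.1017 − 38 = 28.1017; wedge = 75.1 − 41.94 = 33.16.
Welfare loss = ½ × 28.1017 × 33.16 = $465.93.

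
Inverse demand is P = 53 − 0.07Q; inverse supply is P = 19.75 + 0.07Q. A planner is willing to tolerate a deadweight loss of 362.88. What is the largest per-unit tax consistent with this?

Competitive equilibrium: 53 − 0.07Q = 19.75 + 0.07Q → Q* = 237.5, P* = 36.375.
A tax t gives ΔQ = t/0.14 and wedge t, so DWL = t²/0.28.
t²/0.28 = 362.88 → t² = 101.6064 → t = 10.08.

10.08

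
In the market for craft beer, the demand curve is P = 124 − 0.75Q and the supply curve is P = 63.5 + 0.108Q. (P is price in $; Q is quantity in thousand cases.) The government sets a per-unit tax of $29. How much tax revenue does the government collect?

Competitive equilibrium: 124 − 0.75Q = 63.5 + 0.108Q → Q* = 70.5128, P* = 71.1154.
With the tax, the buyer price exceeds the seller price by 29: (124 − 0.75Q) − (63.5 + 0.108Q) = 29 → Q' = 36.7133.
Tax revenue = 29 × 36.7133 = $1064.69 thousand.

$1064.69 thousand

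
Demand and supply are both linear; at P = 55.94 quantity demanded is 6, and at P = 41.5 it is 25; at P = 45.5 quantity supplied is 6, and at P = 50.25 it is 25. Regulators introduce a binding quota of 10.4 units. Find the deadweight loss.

17.80

Demand slope = (41.5 − 55.94)/(25 − 6) = −0.76, so P = 60.5 − 0.76Q.
Supply slope = (50.25 − 45.5)/(25 − 6) = 0.25, so P = 44 + 0.25Q.
Competitive equilibrium: 60.5 − 0.76Q = 44 + 0.25Q → Q* = 16.3366, P* = 48.0842.
At Q = 10.4: demand price = 60.5 − 0.76·10.4 = 52.596; supply price = 44 + 0.25·10.4 = 46.6.
ΔQ = 16.3366 − 10.4 = 5.9366; wedge = 52.596 − 46.6 = 5.996.
The triangle = ½ × 5.9366 × 5.996 = 17.80.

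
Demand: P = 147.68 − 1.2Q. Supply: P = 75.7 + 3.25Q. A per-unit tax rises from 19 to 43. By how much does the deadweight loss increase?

Competitive equilibrium: 147.68 − 1.2Q = 75.7 + 3.25Q → Q* = 16.1753, P* = 128.2697.
For a per-unit tax t: ΔQ = t/4.45, so DWL = ½·t·(t/4.45) = t²/8.9.
At t = 19: DWL = 40.562. At t = 43: DWL = 207.753.
Increase = 207.753 − 40.562 = 167.19.

167.19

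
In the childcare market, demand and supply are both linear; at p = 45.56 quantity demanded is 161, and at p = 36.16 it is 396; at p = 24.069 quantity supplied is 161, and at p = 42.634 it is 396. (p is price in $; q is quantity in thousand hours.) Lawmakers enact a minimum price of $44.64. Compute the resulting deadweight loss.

$1477.78 thousand

Demand slope = (36.16 − 45.56)/(396 − 161) = −0.04, so p = 52 − 0.04q.
Supply slope = (42.634 − 24.069)/(396 − 161) = 0.079, so p = 11.35 + 0.079q.
Competitive equilibrium: 52 − 0.04q = 11.35 + 0.079q → q* = 341.5966, p* = 38.3361.
At the floor p = 44.64, quantity demanded = (52 − 44.64)/0.04 = 184.
Sellers' marginal cost at q' = 184: 11.35 + 0.079·184 = 25.886.
Δq = 341.5966 − 184 = 157.5966; wedge = 44.64 − 25.886 = 18.754.
DWL = ½ × 157.5966 × 18.754 = $1477.78 thousand.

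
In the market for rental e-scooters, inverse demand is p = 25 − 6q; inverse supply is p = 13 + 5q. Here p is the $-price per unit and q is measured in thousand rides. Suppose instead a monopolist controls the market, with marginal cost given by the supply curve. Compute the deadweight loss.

Competitive equilibrium: 25 − 6q = 13 + 5q → q* = 1.0909, p* = 18.4545.
Marginal revenue: MR = 25 − 12q. Set MR = MC: 25 − 12q = 13 + 5q → q_m = 0.7059.
Price p_m = 25 − 6·0.7059 = 20.7646; MC(q_m) = 13 + 5·0.7059 = 16.5295.
Competitive q* = 1.0909, so Δq = 0.385; wedge = 20.7646 − 16.5295 = 4.2351.
The triangle = ½ × 0.385 × 4.2351 = $0.82 thousand.

$0.82 thousand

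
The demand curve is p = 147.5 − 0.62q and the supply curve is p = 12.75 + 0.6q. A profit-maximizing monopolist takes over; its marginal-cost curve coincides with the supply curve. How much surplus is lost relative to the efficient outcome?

Competitive equilibrium: 147.5 − 0.62q = 12.75 + 0.6q → q* = 110.4508, p* = 79.0205.
Marginal revenue: MR = 147.5 − 1.24q. Set MR = MC: 147.5 − 1.24q = 12.75 + 0.6q → q_m = 73.2337.
Price p_m = 147.5 − 0.62·73.2337 = 102.0951; MC(q_m) = 12.75 + 0.6·73.2337 = 56.6902.
Competitive q* = 110.4508, so Δq = 37.2171; wedge = 102.0951 − 56.6902 = 45.4049.
Deadweight loss = ½ × 37.2171 × 45.4049 = 844.92.

844.92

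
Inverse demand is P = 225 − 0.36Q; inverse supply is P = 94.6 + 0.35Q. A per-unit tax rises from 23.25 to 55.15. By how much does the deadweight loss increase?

1761.24

Competitive equilibrium: 225 − 0.36Q = 94.6 + 0.35Q → Q* = 183.662, P* = 158.8817.
For a per-unit tax t: ΔQ = t/0.71, so DWL = ½·t·(t/0.71) = t²/1.42.
At t = 23.25: DWL = 380.678. At t = 55.15: DWL = 2141.917.
Increase = 2141.917 − 380.678 = 1761.24.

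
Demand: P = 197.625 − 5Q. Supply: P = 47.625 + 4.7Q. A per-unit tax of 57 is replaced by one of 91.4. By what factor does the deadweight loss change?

2.571

Competitive equilibrium: 197.625 − 5Q = 47.625 + 4.7Q → Q* = 15.4639, P* = 120.3054.
For a per-unit tax t: ΔQ = t/9.7, so DWL = ½·t·(t/9.7) = t²/19.4.
At t = 57: DWL = 167.474. At t = 91.4: DWL = 430.616.
Ratio = (91.4/57)² = 2.571.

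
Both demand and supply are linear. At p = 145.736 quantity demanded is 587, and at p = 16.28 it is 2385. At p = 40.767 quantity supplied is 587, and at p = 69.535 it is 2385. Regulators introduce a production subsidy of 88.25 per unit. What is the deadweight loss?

Demand slope = (16.28 − 145.736)/(2385 − 587) = −0.072, so p = 188 − 0.072q.
Supply slope = (69.535 − 40.767)/(2385 − 587) = 0.016, so p = 31.375 + 0.016q.
Competitive equilibrium: 188 − 0.072q = 31.375 + 0.016q → q* = 1779.8295, p* = 59.8523.
The subsidy lowers effective supply by 88.25: p = 0.016q − 56.875.
New quantity: 188 − 0.072q = 0.016q − 56.875 → q' = 2782.6705.
Overproduction Δq = 2782.6705 − 1779.8295 = 1002.841; wedge = subsidy = 88.25.
Welfare loss = ½ × 1002.841 × 88.25 = 44250.36.

44250.36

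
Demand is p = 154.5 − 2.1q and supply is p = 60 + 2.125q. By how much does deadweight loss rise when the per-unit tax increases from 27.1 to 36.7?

Competitive equilibrium: 154.5 − 2.1q = 60 + 2.125q → q* = 22.3669, p* = 107.5296.
For a per-unit tax t: Δq = t/4.225, so DWL = ½·t·(t/4.225) = t²/8.45.
At t = 27.1: DWL = 86.912. At t = 36.7: DWL = 159.395.
Increase = 159.395 − 86.912 = 72.48.

72.48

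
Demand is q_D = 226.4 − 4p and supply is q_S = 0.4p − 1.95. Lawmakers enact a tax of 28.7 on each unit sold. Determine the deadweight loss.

149.76

In inverse form: demand p = 56.6 − 0.25q, supply p = 4.875 + 2.5q.
Competitive equilibrium: 56.6 − 0.25q = 4.875 + 2.5q → q* = 18.8091, p* = 51.8977.
With the tax, the buyer price exceeds the seller price by 28.7: (56.6 − 0.25q) − (4.875 + 2.5q) = 28.7 → q' = 8.3727.
Δq = 18.8091 − 8.3727 = 10.4364; the wedge equals the tax, 28.7.
Deadweight loss = ½ × 10.4364 × 28.7 = 149.76.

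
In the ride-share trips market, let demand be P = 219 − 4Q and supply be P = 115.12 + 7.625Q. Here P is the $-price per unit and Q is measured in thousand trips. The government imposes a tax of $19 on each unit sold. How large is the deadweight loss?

$15.53 thousand

Competitive equilibrium: 219 − 4Q = 115.12 + 7.625Q → Q* = 8.9359, P* = 183.2563.
With the tax, the buyer price exceeds the seller price by 19: (219 − 4Q) − (115.12 + 7.625Q) = 19 → Q' = 7.3015.
ΔQ = 8.9359 − 7.3015 = 1.6344; the wedge equals the tax, 19.
Welfare loss = ½ × 1.6344 × 19 = $15.53 thousand.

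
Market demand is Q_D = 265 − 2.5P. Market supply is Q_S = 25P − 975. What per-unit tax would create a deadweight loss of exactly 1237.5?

In inverse form: demand P = 106 − 0.4Q, supply P = 39 + 0.04Q.
Competitive equilibrium: 106 − 0.4Q = 39 + 0.04Q → Q* = 152.2727, P* = 45.0909.
A tax t gives ΔQ = t/0.44 and wedge t, so DWL = t²/0.88.
t²/0.88 = 1237.5 → t² = 1089 → t = 33.

33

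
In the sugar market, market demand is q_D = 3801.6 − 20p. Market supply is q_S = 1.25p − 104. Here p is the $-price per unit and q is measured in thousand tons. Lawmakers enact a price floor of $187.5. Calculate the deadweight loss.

$2336.19 thousand

In inverse form: demand p = 190.08 − 0.05q, supply p = 83.2 + 0.8q.
Competitive equilibrium: 190.08 − 0.05q = 83.2 + 0.8q → q* = 125.7412, p* = 183.7929.
At the floor p = 187.5, quantity demanded = (190.08 − 187.5)/0.05 = 51.6.
Sellers' marginal cost at q' = 51.6: 83.2 + 0.8·51.6 = 124.48.
Δq = 125.7412 − 51.6 = 74.1412; wedge = 187.5 − 124.48 = 63.02.
Welfare loss = ½ × 74.1412 × 63.02 = $2336.19 thousand.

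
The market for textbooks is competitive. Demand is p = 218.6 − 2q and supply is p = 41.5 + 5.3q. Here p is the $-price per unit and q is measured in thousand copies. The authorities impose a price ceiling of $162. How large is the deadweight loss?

$8.48 thousand

Competitive equilibrium: 218.6 − 2q = 41.5 + 5.3q → q* = 24.2603, p* = 170.0795.
At the ceiling p = 162, quantity supplied = (162 − 41.5)/5.3 = 22.7358.
Willingness to pay at q' = 22.7358: 218.6 − 2·22.7358 = 173.1284.
Δq = 24.2603 − 22.7358 = 1.5245; wedge = 173.1284 − 162 = 11.1284.
Welfare loss = ½ × 1.5245 × 11.1284 = $8.48 thousand.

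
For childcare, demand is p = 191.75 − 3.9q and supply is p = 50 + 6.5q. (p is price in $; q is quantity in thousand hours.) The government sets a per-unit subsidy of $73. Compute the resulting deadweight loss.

Competitive equilibrium: 191.75 − 3.9q = 50 + 6.5q → q* = 13.6298, p* = 138.5938.
The subsidy lowers effective supply by 73: p = 6.5q − 23.
New quantity: 191.75 − 3.9q = 6.5q − 23 → q' = 20.649.
Overproduction Δq = 20.649 − 13.6298 = 7.0192; wedge = subsidy = 73.
The triangle = ½ × 7.0192 × 73 = $256.20 thousand.

$256.20 thousand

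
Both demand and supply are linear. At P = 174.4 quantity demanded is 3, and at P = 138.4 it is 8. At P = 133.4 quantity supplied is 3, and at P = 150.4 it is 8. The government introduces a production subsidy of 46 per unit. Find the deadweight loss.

Demand slope = (138.4 − 174.4)/(8 − 3) = −7.2, so P = 196 − 7.2Q.
Supply slope = (150.4 − 133.4)/(8 − 3) = 3.4, so P = 123.2 + 3.4Q.
Competitive equilibrium: 196 − 7.2Q = 123.2 + 3.4Q → Q* = 6.8679, P* = 146.5509.
The subsidy lowers effective supply by 46: P = 77.2 + 3.4Q.
New quantity: 196 − 7.2Q = 77.2 + 3.4Q → Q' = 11.2075.
Overproduction ΔQ = 11.2075 − 6.8679 = 4.3396; wedge = subsidy = 46.
DWL = ½ × 4.3396 × 46 = 99.81.

99.81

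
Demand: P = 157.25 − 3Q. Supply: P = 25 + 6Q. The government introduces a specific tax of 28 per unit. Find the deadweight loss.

43.56

Competitive equilibrium: 157.25 − 3Q = 25 + 6Q → Q* = 14.6944, P* = 113.1667.
With the tax, the buyer price exceeds the seller price by 28: (157.25 − 3Q) − (25 + 6Q) = 28 → Q' = 11.5833.
ΔQ = 14.6944 − 11.5833 = 3.1111; the wedge equals the tax, 28.
The triangle = ½ × 3.1111 × 28 = 43.56.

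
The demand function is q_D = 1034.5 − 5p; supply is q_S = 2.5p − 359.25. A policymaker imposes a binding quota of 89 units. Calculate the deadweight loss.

In inverse form: demand p = 206.9 − 0.2q, supply p = 143.7 + 0.4q.
Competitive equilibrium: 206.9 − 0.2q = 143.7 + 0.4q → q* = 105.3333, p* = 185.8333.
At q = 89: demand price = 206.9 − 0.2·89 = 189.1; supply price = 143.7 + 0.4·89 = 179.3.
Δq = 105.3333 − 89 = 16.3333; wedge = 189.1 − 179.3 = 9.8.
DWL = ½ × 16.3333 × 9.8 = 80.03.

80.03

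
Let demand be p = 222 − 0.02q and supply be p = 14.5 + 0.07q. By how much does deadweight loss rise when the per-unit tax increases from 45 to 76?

20838.89

Competitive equilibrium: 222 − 0.02q = 14.5 + 0.07q → q* = 2305.5556, p* = 175.8889.
For a per-unit tax t: Δq = t/0.09, so DWL = ½·t·(t/0.09) = t²/0.18.
At t = 45: DWL = 11250. At t = 76: DWL = 32088.889.
Increase = 32088.889 − 11250 = 20838.89.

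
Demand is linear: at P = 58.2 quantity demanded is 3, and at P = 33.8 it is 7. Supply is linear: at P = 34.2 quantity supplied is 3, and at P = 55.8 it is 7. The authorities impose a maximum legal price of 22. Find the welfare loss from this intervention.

108.62

Demand slope = (33.8 − 58.2)/(7 − 3) = −6.1, so P = 76.5 − 6.1Q.
Supply slope = (55.8 − 34.2)/(7 − 3) = 5.4, so P = 18 + 5.4Q.
Competitive equilibrium: 76.5 − 6.1Q = 18 + 5.4Q → Q* = 5.087, P* = 45.4696.
At the ceiling P = 22, quantity supplied = (22 − 18)/5.4 = 0.7407.
Willingness to pay at Q' = 0.7407: 76.5 − 6.1·0.7407 = 71.9817.
ΔQ = 5.087 − 0.7407 = 4.3463; wedge = 71.9817 − 22 = 49.9817.
The triangle = ½ × 4.3463 × 49.9817 = 108.62.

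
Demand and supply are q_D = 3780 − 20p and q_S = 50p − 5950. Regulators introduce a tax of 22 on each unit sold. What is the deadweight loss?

3457.14

In inverse form: demand p = 189 − 0.05q, supply p = 119 + 0.02q.
Competitive equilibrium: 189 − 0.05q = 119 + 0.02q → q* = 1000, p* = 139.
With the tax, the buyer price exceeds the seller price by 22: (189 − 0.05q) − (119 + 0.02q) = 22 → q' = 685.7143.
Δq = 1000 − 685.7143 = 314.2857; the wedge equals the tax, 22.
DWL = ½ × 314.2857 × 22 = 3457.14.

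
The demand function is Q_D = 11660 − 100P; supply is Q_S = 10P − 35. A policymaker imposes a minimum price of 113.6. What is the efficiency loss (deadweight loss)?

29163.68

In inverse form: demand P = 116.6 − 0.01Q, supply P = 3.5 + 0.1Q.
Competitive equilibrium: 116.6 − 0.01Q = 3.5 + 0.1Q → Q* = 1028.1818, P* = 106.3182.
At the floor P = 113.6, quantity demanded = (116.6 − 113.6)/0.01 = 300.
Sellers' marginal cost at Q' = 300: 3.5 + 0.1·300 = 33.5.
ΔQ = 1028.1818 − 300 = 728.1818; wedge = 113.6 − 33.5 = 80.1.
Deadweight loss = ½ × 728.1818 × 80.1 = 29163.68.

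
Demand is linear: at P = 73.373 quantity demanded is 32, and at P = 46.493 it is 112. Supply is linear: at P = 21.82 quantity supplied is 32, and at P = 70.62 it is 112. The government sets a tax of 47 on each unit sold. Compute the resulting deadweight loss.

1167.55

Demand slope = (46.493 − 73.373)/(112 − 32) = −0.336, so P = 84.125 − 0.336Q.
Supply slope = (70.62 − 21.82)/(112 − 32) = 0.61, so P = 2.3 + 0.61Q.
Competitive equilibrium: 84.125 − 0.336Q = 2.3 + 0.61Q → Q* = 86.4958, P* = 55.0624.
With the tax, the buyer price exceeds the seller price by 47: (84.125 − 0.336Q) − (2.3 + 0.61Q) = 47 → Q' = 36.8129.
ΔQ = 86.4958 − 36.8129 = 49.6829; the wedge equals the tax, 47.
DWL = ½ × 49.6829 × 47 = 1167.55.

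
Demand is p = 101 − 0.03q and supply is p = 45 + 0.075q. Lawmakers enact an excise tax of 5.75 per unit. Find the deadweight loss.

Competitive equilibrium: 101 − 0.03q = 45 + 0.075q → q* = 533.3333, p* = 85.
With the tax, the buyer price exceeds the seller price by 5.75: (101 − 0.03q) − (45 + 0.075q) = 5.75 → q' = 478.5714.
Δq = 533.3333 − 478.5714 = 54.7619; the wedge equals the tax, 5.75.
The triangle = ½ × 54.7619 × 5.75 = 157.44.

157.44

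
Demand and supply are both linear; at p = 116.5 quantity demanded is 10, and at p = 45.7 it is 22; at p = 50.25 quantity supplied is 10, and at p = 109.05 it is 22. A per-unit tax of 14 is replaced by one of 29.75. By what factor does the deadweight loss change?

4.516

Demand slope = (45.7 − 116.5)/(22 − 10) = −5.9, so p = 175.5 − 5.9q.
Supply slope = (109.05 − 50.25)/(22 − 10) = 4.9, so p = 1.25 + 4.9q.
Competitive equilibrium: 175.5 − 5.9q = 1.25 + 4.9q → q* = 16.1343, p* = 80.3079.
For a per-unit tax t: Δq = t/10.8, so DWL = ½·t·(t/10.8) = t²/21.6.
At t = 14: DWL = 9.074. At t = 29.75: DWL = 40.975.
Ratio = (29.75/14)² = 4.516.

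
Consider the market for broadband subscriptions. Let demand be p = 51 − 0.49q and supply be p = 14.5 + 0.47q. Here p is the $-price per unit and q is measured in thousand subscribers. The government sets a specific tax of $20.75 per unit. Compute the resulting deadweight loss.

Competitive equilibrium: 51 − 0.49q = 14.5 + 0.47q → q* = 38.0208, p* = 32.3698.
With the tax, the buyer price exceeds the seller price by 20.75: (51 − 0.49q) − (14.5 + 0.47q) = 20.75 → q' = 16.4063.
Δq = 38.0208 − 16.4063 = 21.6145; the wedge equals the tax, 20.75.
Deadweight loss = ½ × 21.6145 × 20.75 = $224.25 thousand.

$224.25 thousand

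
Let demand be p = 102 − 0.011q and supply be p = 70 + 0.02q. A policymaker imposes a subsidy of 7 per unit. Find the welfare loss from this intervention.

Competitive equilibrium: 102 − 0.011q = 70 + 0.02q → q* = 1032.2581, p* = 90.6452.
The subsidy lowers effective supply by 7: p = 63 + 0.02q.
New quantity: 102 − 0.011q = 63 + 0.02q → q' = 1258.0645.
Overproduction Δq = 1258.0645 − 1032.2581 = 225.8064; wedge = subsidy = 7.
Welfare loss = ½ × 225.8064 × 7 = 790.32.

790.32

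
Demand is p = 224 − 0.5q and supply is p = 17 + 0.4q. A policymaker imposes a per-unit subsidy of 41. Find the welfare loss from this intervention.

933.89

Competitive equilibrium: 224 − 0.5q = 17 + 0.4q → q* = 230, p* = 109.
The subsidy lowers effective supply by 41: p = 0.4q − 24.
New quantity: 224 − 0.5q = 0.4q − 24 → q' = 275.5556.
Overproduction Δq = 275.5556 − 230 = 45.5556; wedge = subsidy = 41.
The triangle = ½ × 45.5556 × 41 = 933.89.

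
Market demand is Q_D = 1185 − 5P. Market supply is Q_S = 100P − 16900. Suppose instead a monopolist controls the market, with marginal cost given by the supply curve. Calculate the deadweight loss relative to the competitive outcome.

In inverse form: demand P = 237 − 0.2Q, supply P = 169 + 0.01Q.
Competitive equilibrium: 237 − 0.2Q = 169 + 0.01Q → Q* = 323.8095, P* = 172.2381.
Marginal revenue: MR = 237 − 0.4Q. Set MR = MC: 237 − 0.4Q = 169 + 0.01Q → Q_m = 165.8537.
Price P_m = 237 − 0.2·165.8537 = 203.8293; MC(Q_m) = 169 + 0.01·165.8537 = 170.6585.
Competitive Q* = 323.8095, so ΔQ = 157.9558; wedge = 203.8293 − 170.6585 = 33.1708.
Deadweight loss = ½ × 157.9558 × 33.1708 = 2619.76.

2619.76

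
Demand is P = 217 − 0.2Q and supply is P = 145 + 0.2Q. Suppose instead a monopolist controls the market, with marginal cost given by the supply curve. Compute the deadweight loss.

Competitive equilibrium: 217 − 0.2Q = 145 + 0.2Q → Q* = 180, P* = 181.
Marginal revenue: MR = 217 − 0.4Q. Set MR = MC: 217 − 0.4Q = 145 + 0.2Q → Q_m = 120.
Price P_m = 217 − 0.2·120 = 193; MC(Q_m) = 145 + 0.2·120 = 169.
Competitive Q* = 180, so ΔQ = 60; wedge = 193 − 169 = 24.
Deadweight loss = ½ × 60 × 24 = 720.

720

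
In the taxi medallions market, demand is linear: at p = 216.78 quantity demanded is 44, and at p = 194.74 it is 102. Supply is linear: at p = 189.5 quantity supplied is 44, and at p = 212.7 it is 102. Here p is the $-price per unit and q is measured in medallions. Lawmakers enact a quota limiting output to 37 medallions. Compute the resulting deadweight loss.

$687.12

Demand slope = (194.74 − 216.78)/(102 − 44) = −0.38, so p = 233.5 − 0.38q.
Supply slope = (212.7 − 189.5)/(102 − 44) = 0.4, so p = 171.9 + 0.4q.
Competitive equilibrium: 233.5 − 0.38q = 171.9 + 0.4q → q* = 78.9744, p* = 203.4897.
At q = 37: demand price = 233.5 − 0.38·37 = 219.44; supply price = 171.9 + 0.4·37 = 186.7.
Δq = 78.9744 − 37 = 41.9744; wedge = 219.44 − 186.7 = 32.74.
Welfare loss = ½ × 41.9744 × 32.74 = $687.12.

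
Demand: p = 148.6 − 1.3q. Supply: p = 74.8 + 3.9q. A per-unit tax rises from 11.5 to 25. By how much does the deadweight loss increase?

Competitive equilibrium: 148.6 − 1.3q = 74.8 + 3.9q → q* = 14.1923, p* = 130.15.
For a per-unit tax t: Δq = t/5.2, so DWL = ½·t·(t/5.2) = t²/10.4.
At t = 11.5: DWL = 12.716. At t = 25: DWL = 60.096.
Increase = 60.096 − 12.716 = 47.38.

47.38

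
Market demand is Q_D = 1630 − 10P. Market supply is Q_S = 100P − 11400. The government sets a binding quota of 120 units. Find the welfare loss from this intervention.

In inverse form: demand P = 163 − 0.1Q, supply P = 114 + 0.01Q.
Competitive equilibrium: 163 − 0.1Q = 114 + 0.01Q → Q* = 445.4545, P* = 118.4545.
At Q = 120: demand price = 163 − 0.1·120 = 151; supply price = 114 + 0.01·120 = 115.2.
ΔQ = 445.4545 − 120 = 325.4545; wedge = 151 − 115.2 = 35.8.
The triangle = ½ × 325.4545 × 35.8 = 5825.64.

5825.64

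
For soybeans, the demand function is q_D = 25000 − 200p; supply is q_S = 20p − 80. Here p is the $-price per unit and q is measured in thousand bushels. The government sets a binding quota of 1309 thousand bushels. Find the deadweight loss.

$21831.73 thousand

In inverse form: demand p = 125 − 0.005q, supply p = 4 + 0.05q.
Competitive equilibrium: 125 − 0.005q = 4 + 0.05q → q* = 2200, p* = 114.
At q = 1309: demand price = 125 − 0.005·1309 = 118.455; supply price = 4 + 0.05·1309 = 69.45.
Δq = 2200 − 1309 = 891; wedge = 118.455 − 69.45 = 49.005.
DWL = ½ × 891 × 49.005 = $21831.73 thousand.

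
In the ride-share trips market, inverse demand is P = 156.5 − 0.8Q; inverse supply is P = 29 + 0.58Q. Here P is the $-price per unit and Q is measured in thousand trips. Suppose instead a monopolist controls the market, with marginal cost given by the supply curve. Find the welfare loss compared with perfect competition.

Competitive equilibrium: 156.5 − 0.8Q = 29 + 0.58Q → Q* = 92.3913, P* = 82.587.
Marginal revenue: MR = 156.5 − 1.6Q. Set MR = MC: 156.5 − 1.6Q = 29 + 0.58Q → Q_m = 58.4862.
Price P_m = 156.5 − 0.8·58.4862 = 109.711; MC(Q_m) = 29 + 0.58·58.4862 = 62.922.
Competitive Q* = 92.3913, so ΔQ = 33.9051; wedge = 109.711 − 62.922 = 46.789.
The triangle = ½ × 33.9051 × 46.789 = $793.19 thousand.

$793.19 thousand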